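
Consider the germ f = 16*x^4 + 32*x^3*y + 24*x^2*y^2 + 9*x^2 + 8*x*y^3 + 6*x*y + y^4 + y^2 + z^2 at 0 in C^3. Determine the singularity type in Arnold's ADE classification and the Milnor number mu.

The Hessian of f at 0 has rank 2. Corank 1: A-series; mu = 3 gives A_3.

Type A_3, Milnor number mu = 3.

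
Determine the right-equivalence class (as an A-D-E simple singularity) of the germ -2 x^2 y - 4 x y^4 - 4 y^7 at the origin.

The Hessian of f at 0 has rank 0. Corank 2; j^3 = -2*x^2*y has shape L^2 M (L != M), so D-series; mu = 8 gives D_8.

D_{8}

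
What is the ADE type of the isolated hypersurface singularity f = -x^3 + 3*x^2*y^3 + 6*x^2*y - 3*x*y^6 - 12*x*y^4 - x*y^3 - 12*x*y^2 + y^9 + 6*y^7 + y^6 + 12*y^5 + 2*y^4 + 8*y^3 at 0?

E7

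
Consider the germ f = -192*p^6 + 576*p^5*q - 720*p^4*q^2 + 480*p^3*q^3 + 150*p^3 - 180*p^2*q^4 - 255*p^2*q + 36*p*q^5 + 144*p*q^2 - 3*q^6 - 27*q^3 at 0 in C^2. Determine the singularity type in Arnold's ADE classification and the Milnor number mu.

Type D7, Milnor number mu = 7.

The Hessian of f at 0 has rank 0. Corank 2; j^3 = 3*(2*p - q)*(5*p - 3*q)^2 has shape L^2 M (L != M), so D-series; mu = 7 gives D_7.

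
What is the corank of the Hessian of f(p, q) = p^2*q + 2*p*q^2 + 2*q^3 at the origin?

Hessian at 0 has rank 0.

2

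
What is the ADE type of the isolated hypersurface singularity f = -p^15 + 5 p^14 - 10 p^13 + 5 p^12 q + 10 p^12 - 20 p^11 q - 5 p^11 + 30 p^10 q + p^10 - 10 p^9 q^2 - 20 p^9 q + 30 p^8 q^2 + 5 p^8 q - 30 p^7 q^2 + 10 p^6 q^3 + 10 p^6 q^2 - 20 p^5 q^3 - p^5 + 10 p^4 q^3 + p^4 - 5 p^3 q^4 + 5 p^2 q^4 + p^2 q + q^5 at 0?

The Hessian of f at 0 is [[0, 0], [0, 0]] with rank 0, so corank 2. A Groebner basis of the Jacobian ideal J(f) in C{p,q} is {p^2/5 + q^4, p^3, p*q}; counting standard monomials gives mu = 6. Corank 2; j^3 = p^2*q has shape L^2 M (L != M), so D-series; mu = 6 gives D_6.

D_{6}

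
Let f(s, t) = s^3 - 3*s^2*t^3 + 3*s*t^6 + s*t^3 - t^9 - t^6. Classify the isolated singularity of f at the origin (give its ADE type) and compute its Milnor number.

The Hessian of f at 0 has rank 0. Corank 2; j^3 = s^3 is a perfect cube, so E-series; the 4-jet and mu = 7 give E_7.

Type E_{7}, Milnor number mu = 7.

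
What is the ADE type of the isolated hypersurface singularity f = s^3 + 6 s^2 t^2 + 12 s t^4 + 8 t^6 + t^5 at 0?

E_{8}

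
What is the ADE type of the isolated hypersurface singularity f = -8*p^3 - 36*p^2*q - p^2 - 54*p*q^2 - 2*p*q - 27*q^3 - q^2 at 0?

A_{2}

The Hessian of f at 0 is [[-2, -2], [-2, -2]] with rank 1, so corank 1. A Groebner basis of the Jacobian ideal J(f) in C{p,q} is {q^2, p + q}; counting standard monomials gives mu = 2. Corank 1: A-series; mu = 2 gives A_2.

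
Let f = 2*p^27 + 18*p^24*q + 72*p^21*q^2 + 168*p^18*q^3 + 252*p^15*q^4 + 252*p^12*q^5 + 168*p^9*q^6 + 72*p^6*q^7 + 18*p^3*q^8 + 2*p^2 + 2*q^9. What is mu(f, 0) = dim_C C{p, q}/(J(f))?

The Hessian of f at 0 is [[4, 0], [0, 0]] with rank 1, so corank 1. A Groebner basis of the Jacobian ideal J(f) in C{p,q} is {q^8, p}; counting standard monomials gives mu = 8. Corank 1: A-series; mu = 8 gives A_8.

8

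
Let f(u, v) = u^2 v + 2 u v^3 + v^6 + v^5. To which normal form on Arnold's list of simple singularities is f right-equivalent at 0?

D_7

The Hessian of f at 0 has rank 0. Corank 2; j^3 = u^2*v has shape L^2 M (L != M), so D-series; mu = 7 gives D_7.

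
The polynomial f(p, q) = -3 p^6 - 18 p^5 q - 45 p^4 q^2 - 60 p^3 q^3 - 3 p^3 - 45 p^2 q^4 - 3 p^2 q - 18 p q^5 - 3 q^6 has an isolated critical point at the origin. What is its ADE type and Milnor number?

Type D_{7}, Milnor number mu = 7.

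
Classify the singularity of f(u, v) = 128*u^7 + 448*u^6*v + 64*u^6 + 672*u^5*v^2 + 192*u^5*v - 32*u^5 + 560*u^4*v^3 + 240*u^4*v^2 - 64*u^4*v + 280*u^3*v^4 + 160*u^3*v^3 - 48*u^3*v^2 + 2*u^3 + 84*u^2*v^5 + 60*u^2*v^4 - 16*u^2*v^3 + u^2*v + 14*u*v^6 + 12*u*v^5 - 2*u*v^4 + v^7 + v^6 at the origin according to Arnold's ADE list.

The Hessian of f at 0 is [[0, 0], [0, 0]] with rank 0, so corank 2. A Groebner basis of the Jacobian ideal J(f) in C{u,v} is {-2*u^2 - u*v + v^4, u^3, u^2*v, u^2/6 + u*v^2}; counting standard monomials gives mu = 7. Corank 2; j^3 = u^2*(2*u + v) has shape L^2 M (L != M), so D-series; mu = 7 gives D_7.

D_{7}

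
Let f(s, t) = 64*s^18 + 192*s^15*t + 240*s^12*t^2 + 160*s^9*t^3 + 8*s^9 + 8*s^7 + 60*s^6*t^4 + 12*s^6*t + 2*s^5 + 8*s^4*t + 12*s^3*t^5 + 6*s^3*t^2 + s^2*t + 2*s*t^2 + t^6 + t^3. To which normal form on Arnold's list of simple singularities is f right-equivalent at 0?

The Hessian of f at 0 has rank 0. Corank 2; j^3 = t*(s + t)^2 has shape L^2 M (L != M), so D-series; mu = 7 gives D_7.

D_{7}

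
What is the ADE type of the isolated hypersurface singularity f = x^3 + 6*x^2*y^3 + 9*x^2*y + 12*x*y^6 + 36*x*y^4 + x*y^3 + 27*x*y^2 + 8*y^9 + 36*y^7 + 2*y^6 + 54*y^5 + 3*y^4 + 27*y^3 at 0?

E7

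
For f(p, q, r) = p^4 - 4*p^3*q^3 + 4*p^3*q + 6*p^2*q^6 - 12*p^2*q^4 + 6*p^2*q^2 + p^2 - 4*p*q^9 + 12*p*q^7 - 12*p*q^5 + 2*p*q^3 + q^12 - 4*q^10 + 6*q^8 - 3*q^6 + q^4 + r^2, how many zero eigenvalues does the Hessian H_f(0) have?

1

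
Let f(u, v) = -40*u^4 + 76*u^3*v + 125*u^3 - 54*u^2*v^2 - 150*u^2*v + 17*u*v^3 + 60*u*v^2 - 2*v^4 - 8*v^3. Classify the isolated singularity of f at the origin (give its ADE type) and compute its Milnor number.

The Hessian of f at 0 is [[0, 0], [0, 0]] with rank 0, so corank 2. A Groebner basis of the Jacobian ideal J(f) in C{u,v} is {1171875*u^2/4 - 234375*u*v + v^4 + 125*v^3/4 + 46875*v^2, u^3 - 675*u^2/2 + 270*u*v - v^3/10 - 54*v^2, u^2*v - 2125*u^2/4 + 425*u*v - 13*v^3/60 - 85*v^2, -625*u^2 + u*v^2 + 500*u*v - 7*v^3/15 - 100*v^2}; counting standard monomials gives mu = 7. Corank 2; j^3 = (5*u - 2*v)^3 is a perfect cube, so E-series; the 4-jet and mu = 7 give E_7.

Type E_{7}, Milnor number mu = 7.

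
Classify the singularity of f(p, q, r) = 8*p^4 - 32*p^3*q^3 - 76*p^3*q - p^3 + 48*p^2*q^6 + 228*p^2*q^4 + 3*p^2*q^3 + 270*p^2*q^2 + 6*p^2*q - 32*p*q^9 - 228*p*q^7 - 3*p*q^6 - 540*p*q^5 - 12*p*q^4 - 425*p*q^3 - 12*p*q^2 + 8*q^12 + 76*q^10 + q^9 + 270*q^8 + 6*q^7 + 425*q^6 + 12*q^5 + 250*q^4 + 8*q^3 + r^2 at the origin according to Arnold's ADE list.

E_7

The Hessian of f at 0 is [[0, 0, 0], [0, 0, 0], [0, 0, 2]] with rank 1, so corank 2. A Groebner basis of the Jacobian ideal J(f) in C{p,q,r} is {3*p^2/4 - 3*p*q + q^4 + q^3/4 + 3*q^2, p^3 - 27*p^2/2 + 54*p*q - 25*q^3/2 - 54*q^2, p^2*q - 17*p^2/4 + 17*p*q - 65*q^3/12 - 17*q^2, -p^2 + p*q^2 + 4*p*q - 7*q^3/3 - 4*q^2, r}; counting standard monomials gives mu = 7. Corank 2; j^3 = -(p - 2*q)^3 is a perfect cube, so E-series; the 4-jet and mu = 7 give E_7.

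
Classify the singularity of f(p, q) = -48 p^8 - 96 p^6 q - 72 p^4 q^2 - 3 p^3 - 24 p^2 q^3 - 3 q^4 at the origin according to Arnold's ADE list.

The Hessian of f at 0 has rank 0. Corank 2; j^3 = -3*p^3 is a perfect cube, so E-series; the 4-jet and mu = 6 give E_6.

E_{6}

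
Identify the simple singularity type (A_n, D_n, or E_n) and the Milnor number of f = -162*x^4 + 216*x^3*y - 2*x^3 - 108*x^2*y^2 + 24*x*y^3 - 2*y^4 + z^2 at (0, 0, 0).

The Hessian of f at 0 has rank 1. Corank 2; j^3 = -2*x^3 is a perfect cube, so E-series; the 4-jet and mu = 6 give E_6.

Type E6, Milnor number mu = 6.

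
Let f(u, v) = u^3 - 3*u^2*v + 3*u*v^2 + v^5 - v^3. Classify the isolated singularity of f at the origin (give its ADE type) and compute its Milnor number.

The Hessian of f at 0 is [[0, 0], [0, 0]] with rank 0, so corank 2. A Groebner basis of the Jacobian ideal J(f) in C{u,v} is {v^4, u^2 - 2*u*v + v^2}; counting standard monomials gives mu = 8. Corank 2; j^3 = (u - v)^3 is a perfect cube, so E-series; the 5-jet and mu = 8 give E_8.

Type E8, Milnor number mu = 8.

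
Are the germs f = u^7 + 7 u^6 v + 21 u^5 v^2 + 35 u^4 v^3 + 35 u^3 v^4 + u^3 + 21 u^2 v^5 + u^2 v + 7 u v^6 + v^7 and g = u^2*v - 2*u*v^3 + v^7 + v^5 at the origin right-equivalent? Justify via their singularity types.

The Hessian of f at 0 is [[0, 0], [0, 0]] with rank 0, so corank 2. A Groebner basis of the Jacobian ideal J(f) in C{u,v} is {-u*v/7 + v^6, u*v^2, u^2 + u*v}; counting standard monomials gives mu = 8. Corank 2; j^3 = u^2*(u + v) has shape L^2 M (L != M), so D-series; mu = 8 gives D_8. The Hessian of g at 0 is [[0, 0], [0, 0]] with rank 0, so corank 2. A Groebner basis of the Jacobian ideal J(g) in C{u,v} is {u^2*v^2 + u^2/7 - u*v^2/7, u^3 + u^2/7 - u*v^2/7, -u*v + v^3}; counting standard monomials gives mu = 8. Corank 2; j^3 = u^2*v has shape L^2 M (L != M), so D-series; mu = 8 gives D_8. Both have type D_8, hence right-equivalent.

Yes.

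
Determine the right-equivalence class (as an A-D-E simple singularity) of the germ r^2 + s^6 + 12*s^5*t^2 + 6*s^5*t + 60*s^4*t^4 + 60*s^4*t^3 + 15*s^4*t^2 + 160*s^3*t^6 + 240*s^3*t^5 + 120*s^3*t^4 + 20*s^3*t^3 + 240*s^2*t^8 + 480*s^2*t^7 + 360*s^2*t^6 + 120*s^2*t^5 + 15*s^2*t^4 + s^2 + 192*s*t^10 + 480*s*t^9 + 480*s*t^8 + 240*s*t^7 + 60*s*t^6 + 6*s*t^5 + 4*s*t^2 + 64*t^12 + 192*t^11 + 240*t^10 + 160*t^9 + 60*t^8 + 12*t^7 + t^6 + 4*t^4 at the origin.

The Hessian of f at 0 has rank 2. Corank 1: A-series; mu = 5 gives A_5.

A_5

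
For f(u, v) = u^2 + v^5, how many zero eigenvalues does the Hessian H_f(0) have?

1

Hessian at 0 has rank 1.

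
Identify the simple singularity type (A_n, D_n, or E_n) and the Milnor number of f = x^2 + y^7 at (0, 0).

The Hessian of f at 0 is [[2, 0], [0, 0]] with rank 1, so corank 1. A Groebner basis of the Jacobian ideal J(f) in C{x,y} is {y^6, x}; counting standard monomials gives mu = 6. Corank 1: A-series; mu = 6 gives A_6.

Type A6, Milnor number mu = 6.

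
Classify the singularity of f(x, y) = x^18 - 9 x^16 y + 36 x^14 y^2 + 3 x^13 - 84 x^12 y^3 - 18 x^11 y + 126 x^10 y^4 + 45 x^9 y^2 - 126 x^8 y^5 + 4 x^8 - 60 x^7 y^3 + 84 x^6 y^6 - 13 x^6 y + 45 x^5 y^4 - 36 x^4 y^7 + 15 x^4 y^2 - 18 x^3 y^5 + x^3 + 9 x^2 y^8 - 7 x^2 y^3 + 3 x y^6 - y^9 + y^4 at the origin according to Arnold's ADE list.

E_{6}

The Hessian of f at 0 has rank 0. Corank 2; j^3 = x^3 is a perfect cube, so E-series; the 4-jet and mu = 6 give E_6.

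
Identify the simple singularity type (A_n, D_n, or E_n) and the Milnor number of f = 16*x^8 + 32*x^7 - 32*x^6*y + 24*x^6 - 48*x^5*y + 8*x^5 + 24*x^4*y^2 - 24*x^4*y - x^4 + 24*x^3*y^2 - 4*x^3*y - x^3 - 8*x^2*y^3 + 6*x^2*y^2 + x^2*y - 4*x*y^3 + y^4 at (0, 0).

Type D5, Milnor number mu = 5.

The Hessian of f at 0 has rank 0. Corank 2; j^3 = -x^2*(x - y) has shape L^2 M (L != M), so D-series; mu = 5 gives D_5.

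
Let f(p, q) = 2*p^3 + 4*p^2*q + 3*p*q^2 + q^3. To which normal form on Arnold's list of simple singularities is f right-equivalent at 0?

The Hessian of f at 0 has rank 0. Corank 2; j^3 = (p + q)*(2*p^2 + 2*p*q + q^2) splits into three distinct lines over C (the quadratic factor has nonzero discriminant), so D_4.

D4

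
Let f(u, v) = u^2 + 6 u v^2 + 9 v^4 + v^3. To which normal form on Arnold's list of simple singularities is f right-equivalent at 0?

The Hessian of f at 0 has rank 1. Corank 1: A-series; mu = 2 gives A_2.

A_{2}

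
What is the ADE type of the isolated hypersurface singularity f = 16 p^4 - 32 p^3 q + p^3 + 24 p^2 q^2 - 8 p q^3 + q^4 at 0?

E6

The Hessian of f at 0 has rank 0. Corank 2; j^3 = p^3 is a perfect cube, so E-series; the 4-jet and mu = 6 give E_6.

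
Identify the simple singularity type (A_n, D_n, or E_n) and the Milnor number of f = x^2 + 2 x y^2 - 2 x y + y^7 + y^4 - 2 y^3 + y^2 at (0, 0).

The Hessian of f at 0 is [[2, -2], [-2, 2]] with rank 1, so corank 1. A Groebner basis of the Jacobian ideal J(f) in C{x,y} is {x^3 - 3*x^2*y - 3*x^2 + 4*x*y + x - y, x + y^2 - y}; counting standard monomials gives mu = 6. Corank 1: A-series; mu = 6 gives A_6.

Type A6, Milnor number mu = 6.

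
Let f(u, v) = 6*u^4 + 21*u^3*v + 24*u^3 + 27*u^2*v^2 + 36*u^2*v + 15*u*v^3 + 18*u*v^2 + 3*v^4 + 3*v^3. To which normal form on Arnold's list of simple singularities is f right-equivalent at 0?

The Hessian of f at 0 has rank 0. Corank 2; j^3 = 3*(2*u + v)^3 is a perfect cube, so E-series; the 4-jet and mu = 7 give E_7.

E_{7}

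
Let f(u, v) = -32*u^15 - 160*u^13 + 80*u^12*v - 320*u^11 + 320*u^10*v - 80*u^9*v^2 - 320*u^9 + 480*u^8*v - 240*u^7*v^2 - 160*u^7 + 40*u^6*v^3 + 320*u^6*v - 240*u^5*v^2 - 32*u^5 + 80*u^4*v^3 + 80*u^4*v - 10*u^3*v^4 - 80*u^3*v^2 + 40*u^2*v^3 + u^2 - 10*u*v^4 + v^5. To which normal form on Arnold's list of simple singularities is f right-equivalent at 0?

A_4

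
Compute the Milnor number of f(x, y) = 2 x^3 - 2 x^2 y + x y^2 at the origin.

4

The Hessian of f at 0 is [[0, 0], [0, 0]] with rank 0, so corank 2. A Groebner basis of the Jacobian ideal J(f) in C{x,y} is {y^3, x^2 + y^2/2, x*y + y^2/2}; counting standard monomials gives mu = 4. Corank 2; j^3 = x*(2*x^2 - 2*x*y + y^2) splits into three distinct lines over C (the quadratic factor has nonzero discriminant), so D_4.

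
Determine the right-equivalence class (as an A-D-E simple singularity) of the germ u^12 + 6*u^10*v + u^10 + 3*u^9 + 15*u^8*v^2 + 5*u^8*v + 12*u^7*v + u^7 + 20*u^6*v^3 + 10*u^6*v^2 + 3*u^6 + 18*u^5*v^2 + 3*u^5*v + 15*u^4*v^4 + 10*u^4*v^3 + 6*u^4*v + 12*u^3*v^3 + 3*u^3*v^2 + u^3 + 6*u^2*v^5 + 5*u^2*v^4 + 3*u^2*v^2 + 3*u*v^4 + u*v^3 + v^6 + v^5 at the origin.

E_7

The Hessian of f at 0 has rank 0. Corank 2; j^3 = u^3 is a perfect cube, so E-series; the 4-jet and mu = 7 give E_7.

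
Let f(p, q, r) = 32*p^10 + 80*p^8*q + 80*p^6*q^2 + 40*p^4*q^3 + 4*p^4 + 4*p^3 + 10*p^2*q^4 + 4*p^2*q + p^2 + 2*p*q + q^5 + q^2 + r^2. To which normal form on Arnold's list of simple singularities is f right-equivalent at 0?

The Hessian of f at 0 has rank 2. Corank 1: A-series; mu = 4 gives A_4.

A4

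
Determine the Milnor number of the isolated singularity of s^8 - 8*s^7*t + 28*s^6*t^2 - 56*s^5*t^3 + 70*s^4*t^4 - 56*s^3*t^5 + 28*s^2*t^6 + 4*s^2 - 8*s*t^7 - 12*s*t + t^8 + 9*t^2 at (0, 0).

7

The Hessian of f at 0 is [[8, -12], [-12, 18]] with rank 1, so corank 1. A Groebner basis of the Jacobian ideal J(f) in C{s,t} is {t^7, s - 3*t/2}; counting standard monomials gives mu = 7. Corank 1: A-series; mu = 7 gives A_7.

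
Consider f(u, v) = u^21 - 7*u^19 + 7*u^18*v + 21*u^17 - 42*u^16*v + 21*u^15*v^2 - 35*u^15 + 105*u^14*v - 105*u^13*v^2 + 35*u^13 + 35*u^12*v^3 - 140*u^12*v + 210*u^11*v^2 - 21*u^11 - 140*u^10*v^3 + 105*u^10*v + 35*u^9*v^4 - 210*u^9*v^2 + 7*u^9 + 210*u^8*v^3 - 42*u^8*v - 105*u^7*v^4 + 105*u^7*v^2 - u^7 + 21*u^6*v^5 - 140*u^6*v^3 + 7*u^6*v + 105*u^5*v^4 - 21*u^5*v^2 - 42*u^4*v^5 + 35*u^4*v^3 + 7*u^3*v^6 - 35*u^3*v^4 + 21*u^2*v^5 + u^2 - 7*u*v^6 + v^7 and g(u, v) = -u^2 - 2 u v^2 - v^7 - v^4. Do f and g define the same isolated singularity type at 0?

The Hessian of f at 0 is [[2, 0], [0, 0]] with rank 1, so corank 1. A Groebner basis of the Jacobian ideal J(f) in C{u,v} is {v^6, u}; counting standard monomials gives mu = 6. Corank 1: A-series; mu = 6 gives A_6. The Hessian of g at 0 is [[-2, 0], [0, 0]] with rank 1, so corank 1. A Groebner basis of the Jacobian ideal J(g) in C{u,v} is {u^3, u + v^2}; counting standard monomials gives mu = 6. Corank 1: A-series; mu = 6 gives A_6. Both have type A_6, hence right-equivalent.

Yes.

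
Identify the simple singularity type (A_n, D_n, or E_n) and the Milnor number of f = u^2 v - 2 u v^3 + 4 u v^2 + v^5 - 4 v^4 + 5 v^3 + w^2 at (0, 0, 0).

Type D4, Milnor number mu = 4.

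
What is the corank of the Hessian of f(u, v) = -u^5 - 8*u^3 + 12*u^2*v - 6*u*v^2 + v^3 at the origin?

2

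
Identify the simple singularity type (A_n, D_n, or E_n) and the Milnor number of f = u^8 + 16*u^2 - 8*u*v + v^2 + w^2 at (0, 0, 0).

Type A_7, Milnor number mu = 7.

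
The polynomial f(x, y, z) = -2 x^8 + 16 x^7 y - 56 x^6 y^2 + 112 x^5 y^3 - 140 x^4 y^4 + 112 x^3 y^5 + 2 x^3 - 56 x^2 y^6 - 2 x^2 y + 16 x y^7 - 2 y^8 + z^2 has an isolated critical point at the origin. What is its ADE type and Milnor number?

Type D_{9}, Milnor number mu = 9.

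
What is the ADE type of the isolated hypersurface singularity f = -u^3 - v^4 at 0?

The Hessian of f at 0 has rank 0. Corank 2; j^3 = -u^3 is a perfect cube, so E-series; the 4-jet and mu = 6 give E_6.

E_{6}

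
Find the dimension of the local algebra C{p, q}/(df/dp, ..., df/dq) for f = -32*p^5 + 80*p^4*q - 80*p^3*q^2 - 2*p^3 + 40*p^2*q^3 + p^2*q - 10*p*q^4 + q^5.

6

The Hessian of f at 0 has rank 0. Corank 2; j^3 = -p^2*(2*p - q) has shape L^2 M (L != M), so D-series; mu = 6 gives D_6.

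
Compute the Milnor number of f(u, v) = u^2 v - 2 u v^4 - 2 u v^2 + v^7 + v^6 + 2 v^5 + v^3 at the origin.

7

The Hessian of f at 0 is [[0, 0], [0, 0]] with rank 0, so corank 2. A Groebner basis of the Jacobian ideal J(f) in C{u,v} is {-u*v + v^4 + v^2, u^3 + u^2/2 - u*v - v^3 + v^2/2, u^2*v + u^2/3 - 2*u*v/3 - v^3 + v^2/3, u^2/6 + u*v^2 - u*v/3 - v^3 + v^2/6}; counting standard monomials gives mu = 7. Corank 2; j^3 = v*(u - v)^2 has shape L^2 M (L != M), so D-series; mu = 7 gives D_7.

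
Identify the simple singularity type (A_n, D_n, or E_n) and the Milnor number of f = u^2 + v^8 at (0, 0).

Type A7, Milnor number mu = 7.

The Hessian of f at 0 is [[2, 0], [0, 0]] with rank 1, so corank 1. A Groebner basis of the Jacobian ideal J(f) in C{u,v} is {v^7, u}; counting standard monomials gives mu = 7. Corank 1: A-series; mu = 7 gives A_7.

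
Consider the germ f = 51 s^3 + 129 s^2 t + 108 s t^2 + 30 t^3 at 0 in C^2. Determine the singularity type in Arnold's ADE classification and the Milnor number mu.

Type D_4, Milnor number mu = 4.

The Hessian of f at 0 has rank 0. Corank 2; j^3 = 3*(s + t)*(17*s^2 + 26*s*t + 10*t^2) splits into three distinct lines over C (the quadratic factor has nonzero discriminant), so D_4.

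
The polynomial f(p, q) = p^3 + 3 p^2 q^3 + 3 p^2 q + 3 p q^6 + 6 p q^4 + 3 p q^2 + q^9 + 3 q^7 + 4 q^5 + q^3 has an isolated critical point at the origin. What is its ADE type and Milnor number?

The Hessian of f at 0 has rank 0. Corank 2; j^3 = (p + q)^3 is a perfect cube, so E-series; the 5-jet and mu = 8 give E_8.

Type E_8, Milnor number mu = 8.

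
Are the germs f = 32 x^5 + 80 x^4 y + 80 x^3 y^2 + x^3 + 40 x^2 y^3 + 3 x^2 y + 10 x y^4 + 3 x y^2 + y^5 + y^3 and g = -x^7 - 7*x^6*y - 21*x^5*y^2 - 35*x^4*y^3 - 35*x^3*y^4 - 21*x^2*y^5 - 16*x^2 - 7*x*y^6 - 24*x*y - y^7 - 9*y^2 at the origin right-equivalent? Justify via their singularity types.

The Hessian of f at 0 has rank 0. Corank 2; j^3 = (x + y)^3 is a perfect cube, so E-series; the 5-jet and mu = 8 give E_8. The Hessian of g at 0 has rank 1. Corank 1: A-series; mu = 6 gives A_6. f is E_8 but g is A_6, hence not right-equivalent.

No.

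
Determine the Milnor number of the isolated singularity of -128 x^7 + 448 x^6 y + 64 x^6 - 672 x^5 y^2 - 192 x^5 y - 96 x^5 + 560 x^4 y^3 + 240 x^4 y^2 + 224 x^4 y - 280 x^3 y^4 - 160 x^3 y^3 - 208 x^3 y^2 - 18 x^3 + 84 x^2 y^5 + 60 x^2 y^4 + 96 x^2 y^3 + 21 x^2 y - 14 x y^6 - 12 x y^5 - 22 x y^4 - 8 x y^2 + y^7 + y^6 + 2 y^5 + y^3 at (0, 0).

7

The Hessian of f at 0 has rank 0. Corank 2; j^3 = -(2*x - y)*(3*x - y)^2 has shape L^2 M (L != M), so D-series; mu = 7 gives D_7.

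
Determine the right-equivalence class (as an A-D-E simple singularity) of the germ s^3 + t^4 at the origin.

E_6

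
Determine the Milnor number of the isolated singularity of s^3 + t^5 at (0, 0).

The Hessian of f at 0 is [[0, 0], [0, 0]] with rank 0, so corank 2. A Groebner basis of the Jacobian ideal J(f) in C{s,t} is {t^4, s^2}; counting standard monomials gives mu = 8. Corank 2; j^3 = s^3 is a perfect cube, so E-series; the 5-jet and mu = 8 give E_8.

8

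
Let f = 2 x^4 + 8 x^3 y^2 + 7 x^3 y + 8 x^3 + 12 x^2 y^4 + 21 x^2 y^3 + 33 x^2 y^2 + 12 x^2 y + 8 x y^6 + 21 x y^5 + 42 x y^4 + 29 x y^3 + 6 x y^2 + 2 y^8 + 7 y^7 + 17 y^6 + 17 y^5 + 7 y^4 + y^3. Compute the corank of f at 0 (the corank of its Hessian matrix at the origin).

2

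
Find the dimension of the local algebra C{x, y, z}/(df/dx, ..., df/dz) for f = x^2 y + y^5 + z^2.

The Hessian of f at 0 has rank 1. Corank 2; j^3 = x^2*y has shape L^2 M (L != M), so D-series; mu = 6 gives D_6.

6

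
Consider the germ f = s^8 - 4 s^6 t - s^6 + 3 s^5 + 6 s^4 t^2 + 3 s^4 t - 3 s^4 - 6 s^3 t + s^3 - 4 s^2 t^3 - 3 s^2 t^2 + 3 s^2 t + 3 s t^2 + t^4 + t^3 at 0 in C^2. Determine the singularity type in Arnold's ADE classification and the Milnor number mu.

Type E6, Milnor number mu = 6.

The Hessian of f at 0 is [[0, 0], [0, 0]] with rank 0, so corank 2. A Groebner basis of the Jacobian ideal J(f) in C{s,t} is {s^3 - 3*s^2/2 - 3*s*t - 3*t^2/2, s^2*t + s^2 + 2*s*t + t^2, -s^2/2 + s*t^2 - s*t - t^2/2, t^3}; counting standard monomials gives mu = 6. Corank 2; j^3 = (s + t)^3 is a perfect cube, so E-series; the 4-jet and mu = 6 give E_6.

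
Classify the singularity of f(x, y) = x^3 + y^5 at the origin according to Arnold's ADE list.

E_8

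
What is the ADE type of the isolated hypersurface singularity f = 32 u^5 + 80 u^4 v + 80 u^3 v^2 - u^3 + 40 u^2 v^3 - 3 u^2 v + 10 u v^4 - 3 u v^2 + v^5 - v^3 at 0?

E8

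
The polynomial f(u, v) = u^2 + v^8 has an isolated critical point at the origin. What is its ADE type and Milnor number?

Type A7, Milnor number mu = 7.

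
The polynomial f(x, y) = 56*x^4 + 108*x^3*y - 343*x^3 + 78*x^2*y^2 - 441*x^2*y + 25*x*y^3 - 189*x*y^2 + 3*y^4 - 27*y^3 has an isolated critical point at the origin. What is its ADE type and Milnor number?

The Hessian of f at 0 has rank 0. Corank 2; j^3 = -(7*x + 3*y)^3 is a perfect cube, so E-series; the 4-jet and mu = 7 give E_7.

Type E7, Milnor number mu = 7.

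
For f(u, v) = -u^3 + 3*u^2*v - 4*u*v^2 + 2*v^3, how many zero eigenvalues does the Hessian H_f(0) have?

2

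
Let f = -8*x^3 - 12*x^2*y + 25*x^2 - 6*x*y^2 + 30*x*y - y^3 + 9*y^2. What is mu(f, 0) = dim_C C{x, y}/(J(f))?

2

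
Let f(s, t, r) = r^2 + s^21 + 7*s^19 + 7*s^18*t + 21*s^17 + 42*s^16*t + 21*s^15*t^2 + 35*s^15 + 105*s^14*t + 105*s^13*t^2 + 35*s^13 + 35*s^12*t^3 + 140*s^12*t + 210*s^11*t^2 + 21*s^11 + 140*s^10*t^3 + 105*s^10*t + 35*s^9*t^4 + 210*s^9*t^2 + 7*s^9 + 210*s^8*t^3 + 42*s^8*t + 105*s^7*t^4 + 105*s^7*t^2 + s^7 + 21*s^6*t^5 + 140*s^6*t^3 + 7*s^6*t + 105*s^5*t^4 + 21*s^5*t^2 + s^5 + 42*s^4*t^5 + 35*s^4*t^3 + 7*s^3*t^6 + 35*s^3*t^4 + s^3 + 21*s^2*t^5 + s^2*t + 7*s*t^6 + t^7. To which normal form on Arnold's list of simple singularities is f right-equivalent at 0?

D_8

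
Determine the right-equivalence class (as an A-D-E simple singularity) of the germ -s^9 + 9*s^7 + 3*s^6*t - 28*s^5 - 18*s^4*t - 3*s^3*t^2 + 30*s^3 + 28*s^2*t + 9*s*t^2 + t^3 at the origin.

D_4

The Hessian of f at 0 has rank 0. Corank 2; j^3 = (3*s + t)*(10*s^2 + 6*s*t + t^2) splits into three distinct lines over C (the quadratic factor has nonzero discriminant), so D_4.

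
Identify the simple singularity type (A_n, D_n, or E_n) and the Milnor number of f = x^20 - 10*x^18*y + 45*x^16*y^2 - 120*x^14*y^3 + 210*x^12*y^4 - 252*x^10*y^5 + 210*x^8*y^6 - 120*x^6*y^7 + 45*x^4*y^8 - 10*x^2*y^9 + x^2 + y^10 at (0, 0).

Type A9, Milnor number mu = 9.

The Hessian of f at 0 is [[2, 0], [0, 0]] with rank 1, so corank 1. A Groebner basis of the Jacobian ideal J(f) in C{x,y} is {y^9, x}; counting standard monomials gives mu = 9. Corank 1: A-series; mu = 9 gives A_9.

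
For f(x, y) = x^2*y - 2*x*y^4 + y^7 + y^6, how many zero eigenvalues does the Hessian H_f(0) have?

The Hessian at 0 is [[0, 0], [0, 0]] of rank 0; hence corank 2.

2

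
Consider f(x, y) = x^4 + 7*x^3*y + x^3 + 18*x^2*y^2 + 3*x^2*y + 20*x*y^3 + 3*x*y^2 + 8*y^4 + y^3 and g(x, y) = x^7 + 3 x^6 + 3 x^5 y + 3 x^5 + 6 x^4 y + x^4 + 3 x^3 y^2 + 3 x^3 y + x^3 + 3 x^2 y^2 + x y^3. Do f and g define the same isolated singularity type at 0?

Yes.

The Hessian of f at 0 is [[0, 0], [0, 0]] with rank 0, so corank 2. A Groebner basis of the Jacobian ideal J(f) in C{x,y} is {3*x^2 + 6*x*y + y^4 + y^3 + 3*y^2, x^3 + 9*x^2 + 18*x*y + 4*y^3 + 9*y^2, x^2*y - 5*x^2 - 10*x*y - 8*y^3/3 - 5*y^2, 2*x^2 + x*y^2 + 4*x*y + 5*y^3/3 + 2*y^2}; counting standard monomials gives mu = 7. Corank 2; j^3 = (x + y)^3 is a perfect cube, so E-series; the 4-jet and mu = 7 give E_7. The Hessian of g at 0 is [[0, 0], [0, 0]] with rank 0, so corank 2. A Groebner basis of the Jacobian ideal J(g) in C{x,y} is {3*x^2 + y^4 + y^3, x^3, x^2*y - x^2 - y^3/3, 2*x^2 + x*y^2 + 2*y^3/3}; counting standard monomials gives mu = 7. Corank 2; j^3 = x^3 is a perfect cube, so E-series; the 4-jet and mu = 7 give E_7. Both have type E_7, hence right-equivalent.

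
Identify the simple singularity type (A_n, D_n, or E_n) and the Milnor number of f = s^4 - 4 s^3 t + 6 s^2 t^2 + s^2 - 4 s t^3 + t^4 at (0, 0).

Type A3, Milnor number mu = 3.

The Hessian of f at 0 is [[2, 0], [0, 0]] with rank 1, so corank 1. A Groebner basis of the Jacobian ideal J(f) in C{s,t} is {t^3, s}; counting standard monomials gives mu = 3. Corank 1: A-series; mu = 3 gives A_3.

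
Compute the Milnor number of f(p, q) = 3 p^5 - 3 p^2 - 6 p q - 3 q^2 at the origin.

The Hessian of f at 0 is [[-6, -6], [-6, -6]] with rank 1, so corank 1. A Groebner basis of the Jacobian ideal J(f) in C{p,q} is {q^4, p + q}; counting standard monomials gives mu = 4. Corank 1: A-series; mu = 4 gives A_4.

4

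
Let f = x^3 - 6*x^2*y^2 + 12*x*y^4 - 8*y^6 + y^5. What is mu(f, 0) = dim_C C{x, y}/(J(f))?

8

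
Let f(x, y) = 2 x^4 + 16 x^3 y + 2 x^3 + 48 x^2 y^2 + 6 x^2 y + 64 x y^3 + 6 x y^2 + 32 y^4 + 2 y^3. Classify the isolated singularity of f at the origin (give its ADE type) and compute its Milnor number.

Type E_{6}, Milnor number mu = 6.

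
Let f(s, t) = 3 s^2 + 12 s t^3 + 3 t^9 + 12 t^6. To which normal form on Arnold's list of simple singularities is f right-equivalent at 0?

A_{8}

The Hessian of f at 0 has rank 1. Corank 1: A-series; mu = 8 gives A_8.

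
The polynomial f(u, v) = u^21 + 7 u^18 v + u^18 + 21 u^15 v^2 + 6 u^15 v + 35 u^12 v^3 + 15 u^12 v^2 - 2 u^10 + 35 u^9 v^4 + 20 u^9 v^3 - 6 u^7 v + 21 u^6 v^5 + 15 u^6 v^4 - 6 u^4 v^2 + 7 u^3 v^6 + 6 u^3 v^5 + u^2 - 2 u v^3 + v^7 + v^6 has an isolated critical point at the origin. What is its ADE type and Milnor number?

Type A_{6}, Milnor number mu = 6.

The Hessian of f at 0 has rank 1. Corank 1: A-series; mu = 6 gives A_6.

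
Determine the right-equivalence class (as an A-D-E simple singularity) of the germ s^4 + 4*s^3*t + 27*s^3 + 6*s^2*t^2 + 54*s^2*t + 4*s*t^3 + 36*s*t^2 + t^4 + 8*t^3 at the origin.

The Hessian of f at 0 has rank 0. Corank 2; j^3 = (3*s + 2*t)^3 is a perfect cube, so E-series; the 4-jet and mu = 6 give E_6.

E_{6}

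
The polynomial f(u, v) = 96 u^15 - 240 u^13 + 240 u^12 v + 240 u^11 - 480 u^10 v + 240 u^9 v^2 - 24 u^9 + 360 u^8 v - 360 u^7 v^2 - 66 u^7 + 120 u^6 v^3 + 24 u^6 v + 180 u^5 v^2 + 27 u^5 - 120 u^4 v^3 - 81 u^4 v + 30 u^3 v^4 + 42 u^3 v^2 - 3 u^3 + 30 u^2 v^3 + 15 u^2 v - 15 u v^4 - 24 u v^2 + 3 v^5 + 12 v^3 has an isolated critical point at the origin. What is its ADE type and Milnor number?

The Hessian of f at 0 is [[0, 0], [0, 0]] with rank 0, so corank 2. A Groebner basis of the Jacobian ideal J(f) in C{u,v} is {-u*v/37 + v^4 + 2*v^2/37, u*v^2 - 2*v^3, u^2 - 143*u*v/37 + 138*v^2/37}; counting standard monomials gives mu = 6. Corank 2; j^3 = -3*(u - 2*v)^2*(u - v) has shape L^2 M (L != M), so D-series; mu = 6 gives D_6.

Type D_6, Milnor number mu = 6.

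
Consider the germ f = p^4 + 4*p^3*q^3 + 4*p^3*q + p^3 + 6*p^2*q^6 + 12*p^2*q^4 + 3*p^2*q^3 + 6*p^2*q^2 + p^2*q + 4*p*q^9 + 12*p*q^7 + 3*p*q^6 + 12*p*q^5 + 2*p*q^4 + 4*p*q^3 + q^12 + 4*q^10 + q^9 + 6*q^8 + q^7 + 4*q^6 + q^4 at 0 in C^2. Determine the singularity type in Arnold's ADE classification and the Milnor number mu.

The Hessian of f at 0 has rank 0. Corank 2; j^3 = p^2*(p + q) has shape L^2 M (L != M), so D-series; mu = 5 gives D_5.

Type D5, Milnor number mu = 5.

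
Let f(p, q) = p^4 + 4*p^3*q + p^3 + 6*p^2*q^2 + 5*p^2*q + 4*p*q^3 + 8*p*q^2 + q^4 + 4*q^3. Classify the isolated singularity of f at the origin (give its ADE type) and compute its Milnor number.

The Hessian of f at 0 is [[0, 0], [0, 0]] with rank 0, so corank 2. A Groebner basis of the Jacobian ideal J(f) in C{p,q} is {p*q^2 + p*q/2 + q^2, -p*q/4 + q^3 - q^2/2, p^2 + 3*p*q + 2*q^2}; counting standard monomials gives mu = 5. Corank 2; j^3 = (p + q)*(p + 2*q)^2 has shape L^2 M (L != M), so D-series; mu = 5 gives D_5.

Type D_5, Milnor number mu = 5.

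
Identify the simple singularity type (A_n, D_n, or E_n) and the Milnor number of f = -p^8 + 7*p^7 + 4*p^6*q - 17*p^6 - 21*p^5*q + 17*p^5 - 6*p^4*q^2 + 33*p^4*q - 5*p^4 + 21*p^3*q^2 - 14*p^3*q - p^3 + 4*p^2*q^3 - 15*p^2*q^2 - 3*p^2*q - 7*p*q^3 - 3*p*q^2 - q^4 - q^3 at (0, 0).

Type E_{7}, Milnor number mu = 7.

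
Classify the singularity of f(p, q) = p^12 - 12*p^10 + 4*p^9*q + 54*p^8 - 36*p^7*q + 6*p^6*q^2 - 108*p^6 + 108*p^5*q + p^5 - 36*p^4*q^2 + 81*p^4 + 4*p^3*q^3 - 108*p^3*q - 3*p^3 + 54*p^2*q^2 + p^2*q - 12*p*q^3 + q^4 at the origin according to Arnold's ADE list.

D_5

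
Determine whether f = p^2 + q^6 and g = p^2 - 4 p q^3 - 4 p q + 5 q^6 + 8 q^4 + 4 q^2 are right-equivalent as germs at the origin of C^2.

Yes.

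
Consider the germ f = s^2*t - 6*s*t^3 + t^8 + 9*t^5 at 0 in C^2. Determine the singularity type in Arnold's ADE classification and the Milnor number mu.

Type D_9, Milnor number mu = 9.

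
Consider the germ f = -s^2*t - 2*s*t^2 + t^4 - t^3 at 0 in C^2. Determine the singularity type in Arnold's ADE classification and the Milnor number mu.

Type D_{5}, Milnor number mu = 5.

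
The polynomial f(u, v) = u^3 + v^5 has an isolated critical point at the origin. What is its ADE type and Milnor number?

Type E8, Milnor number mu = 8.

The Hessian of f at 0 has rank 0. Corank 2; j^3 = u^3 is a perfect cube, so E-series; the 5-jet and mu = 8 give E_8.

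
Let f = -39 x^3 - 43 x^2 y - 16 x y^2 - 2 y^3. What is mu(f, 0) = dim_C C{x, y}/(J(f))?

The Hessian of f at 0 has rank 0. Corank 2; j^3 = -(3*x + y)*(13*x^2 + 10*x*y + 2*y^2) splits into three distinct lines over C (the quadratic factor has nonzero discriminant), so D_4.

4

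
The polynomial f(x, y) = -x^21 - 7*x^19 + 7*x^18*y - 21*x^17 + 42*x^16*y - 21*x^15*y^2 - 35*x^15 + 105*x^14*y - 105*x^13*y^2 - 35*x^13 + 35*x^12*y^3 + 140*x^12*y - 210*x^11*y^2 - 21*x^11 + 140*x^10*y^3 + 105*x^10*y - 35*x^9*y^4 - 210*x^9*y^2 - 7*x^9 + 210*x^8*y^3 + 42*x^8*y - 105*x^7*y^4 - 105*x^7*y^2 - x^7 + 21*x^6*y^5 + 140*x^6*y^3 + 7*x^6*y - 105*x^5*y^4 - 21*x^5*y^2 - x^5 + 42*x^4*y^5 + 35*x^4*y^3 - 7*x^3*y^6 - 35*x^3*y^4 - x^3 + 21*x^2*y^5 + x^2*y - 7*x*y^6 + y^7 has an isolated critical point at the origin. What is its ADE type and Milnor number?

The Hessian of f at 0 is [[0, 0], [0, 0]] with rank 0, so corank 2. A Groebner basis of the Jacobian ideal J(f) in C{x,y} is {x*y/7 + y^6, x*y^2, x^2 - x*y}; counting standard monomials gives mu = 8. Corank 2; j^3 = -x^2*(x - y) has shape L^2 M (L != M), so D-series; mu = 8 gives D_8.

Type D8, Milnor number mu = 8.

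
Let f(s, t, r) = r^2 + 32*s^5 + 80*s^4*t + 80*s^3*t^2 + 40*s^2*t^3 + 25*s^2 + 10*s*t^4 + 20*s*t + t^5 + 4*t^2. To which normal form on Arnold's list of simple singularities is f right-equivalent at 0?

The Hessian of f at 0 is [[50, 20, 0], [20, 8, 0], [0, 0, 2]] with rank 2, so corank 1. A Groebner basis of the Jacobian ideal J(f) in C{s,t,r} is {t^4, s + 2*t/5, r}; counting standard monomials gives mu = 4. Corank 1: A-series; mu = 4 gives A_4.

A4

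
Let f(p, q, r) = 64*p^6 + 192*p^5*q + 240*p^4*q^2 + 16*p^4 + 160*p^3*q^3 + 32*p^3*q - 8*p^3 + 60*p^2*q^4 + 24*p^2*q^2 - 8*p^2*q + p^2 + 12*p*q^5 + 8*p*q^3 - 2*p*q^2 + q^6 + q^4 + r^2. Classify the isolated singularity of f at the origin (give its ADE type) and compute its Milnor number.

The Hessian of f at 0 has rank 2. Corank 1: A-series; mu = 5 gives A_5.

Type A_{5}, Milnor number mu = 5.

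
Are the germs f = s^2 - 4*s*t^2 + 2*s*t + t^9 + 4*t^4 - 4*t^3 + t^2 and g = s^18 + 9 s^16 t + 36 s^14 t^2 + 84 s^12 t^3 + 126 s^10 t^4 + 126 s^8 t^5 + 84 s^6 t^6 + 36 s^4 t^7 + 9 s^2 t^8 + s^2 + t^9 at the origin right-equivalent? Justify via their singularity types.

The Hessian of f at 0 is [[2, 2], [2, 2]] with rank 1, so corank 1. A Groebner basis of the Jacobian ideal J(f) in C{s,t} is {s^4 + 4*s^3*t + 3*s^3 + 5*s^2*t + 5*s^2/4 + 3*s*t/2 + s/8 + t/8, -s/2 + t^2 - t/2}; counting standard monomials gives mu = 8. Corank 1: A-series; mu = 8 gives A_8. The Hessian of g at 0 is [[2, 0], [0, 0]] with rank 1, so corank 1. A Groebner basis of the Jacobian ideal J(g) in C{s,t} is {t^8, s}; counting standard monomials gives mu = 8. Corank 1: A-series; mu = 8 gives A_8. Both have type A_8, hence right-equivalent.

Yes.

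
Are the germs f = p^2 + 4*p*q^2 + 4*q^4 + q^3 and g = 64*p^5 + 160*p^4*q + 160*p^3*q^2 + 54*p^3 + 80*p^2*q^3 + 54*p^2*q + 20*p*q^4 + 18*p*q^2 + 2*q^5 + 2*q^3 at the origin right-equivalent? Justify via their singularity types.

The Hessian of f at 0 is [[2, 0], [0, 0]] with rank 1, so corank 1. A Groebner basis of the Jacobian ideal J(f) in C{p,q} is {q^2, p}; counting standard monomials gives mu = 2. Corank 1: A-series; mu = 2 gives A_2. The Hessian of g at 0 is [[0, 0], [0, 0]] with rank 0, so corank 2. A Groebner basis of the Jacobian ideal J(g) in C{p,q} is {q^5, p*q^3 + 3*q^4/8, p^2 + 2*p*q/3 + q^2/9}; counting standard monomials gives mu = 8. Corank 2; j^3 = 2*(3*p + q)^3 is a perfect cube, so E-series; the 5-jet and mu = 8 give E_8. f is A_2 but g is E_8, hence not right-equivalent.

No.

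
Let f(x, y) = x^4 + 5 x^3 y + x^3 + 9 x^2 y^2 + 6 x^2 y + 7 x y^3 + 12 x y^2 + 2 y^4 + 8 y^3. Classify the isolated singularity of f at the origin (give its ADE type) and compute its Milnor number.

Type E_7, Milnor number mu = 7.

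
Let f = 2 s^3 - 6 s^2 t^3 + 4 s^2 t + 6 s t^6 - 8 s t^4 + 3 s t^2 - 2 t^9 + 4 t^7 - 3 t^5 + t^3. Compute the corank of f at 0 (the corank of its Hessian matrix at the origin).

Hessian at 0 has rank 0.

2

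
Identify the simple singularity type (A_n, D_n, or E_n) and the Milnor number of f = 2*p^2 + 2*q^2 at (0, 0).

The Hessian of f at 0 has rank 2. Corank 0: nondegenerate Morse point, so A_1.

Type A1, Milnor number mu = 1.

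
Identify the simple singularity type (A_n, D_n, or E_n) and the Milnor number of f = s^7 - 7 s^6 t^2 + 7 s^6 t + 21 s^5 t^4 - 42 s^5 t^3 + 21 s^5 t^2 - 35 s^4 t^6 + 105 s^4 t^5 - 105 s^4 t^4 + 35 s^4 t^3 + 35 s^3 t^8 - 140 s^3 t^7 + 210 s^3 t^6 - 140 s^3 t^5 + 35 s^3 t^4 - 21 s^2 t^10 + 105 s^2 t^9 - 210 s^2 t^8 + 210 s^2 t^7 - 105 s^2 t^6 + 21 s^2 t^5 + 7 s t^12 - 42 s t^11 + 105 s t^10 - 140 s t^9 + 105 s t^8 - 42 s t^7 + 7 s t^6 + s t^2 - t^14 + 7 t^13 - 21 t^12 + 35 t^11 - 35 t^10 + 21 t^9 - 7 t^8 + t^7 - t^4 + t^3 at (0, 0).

The Hessian of f at 0 has rank 0. Corank 2; j^3 = t^2*(s + t) has shape L^2 M (L != M), so D-series; mu = 8 gives D_8.

Type D_8, Milnor number mu = 8.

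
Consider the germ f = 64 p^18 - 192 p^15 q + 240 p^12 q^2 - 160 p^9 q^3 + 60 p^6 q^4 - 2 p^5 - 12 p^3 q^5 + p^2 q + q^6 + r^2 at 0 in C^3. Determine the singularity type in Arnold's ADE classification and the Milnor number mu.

Type D_7, Milnor number mu = 7.

The Hessian of f at 0 has rank 1. Corank 2; j^3 = p^2*q has shape L^2 M (L != M), so D-series; mu = 7 gives D_7.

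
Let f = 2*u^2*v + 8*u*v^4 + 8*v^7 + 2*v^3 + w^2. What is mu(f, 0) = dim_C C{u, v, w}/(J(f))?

The Hessian of f at 0 has rank 1. Corank 2; j^3 = 2*v*(u^2 + v^2) splits into three distinct lines over C (the quadratic factor has nonzero discriminant), so D_4.

4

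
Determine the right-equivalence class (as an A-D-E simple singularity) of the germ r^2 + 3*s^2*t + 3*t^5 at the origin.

D_6

The Hessian of f at 0 has rank 1. Corank 2; j^3 = 3*s^2*t has shape L^2 M (L != M), so D-series; mu = 6 gives D_6.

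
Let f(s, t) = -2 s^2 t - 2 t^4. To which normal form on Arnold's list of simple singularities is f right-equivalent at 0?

D_{5}

The Hessian of f at 0 has rank 0. Corank 2; j^3 = -2*s^2*t has shape L^2 M (L != M), so D-series; mu = 5 gives D_5.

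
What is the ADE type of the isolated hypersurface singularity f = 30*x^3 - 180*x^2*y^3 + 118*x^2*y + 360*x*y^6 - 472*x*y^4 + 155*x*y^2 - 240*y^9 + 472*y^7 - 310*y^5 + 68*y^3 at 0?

D_{4}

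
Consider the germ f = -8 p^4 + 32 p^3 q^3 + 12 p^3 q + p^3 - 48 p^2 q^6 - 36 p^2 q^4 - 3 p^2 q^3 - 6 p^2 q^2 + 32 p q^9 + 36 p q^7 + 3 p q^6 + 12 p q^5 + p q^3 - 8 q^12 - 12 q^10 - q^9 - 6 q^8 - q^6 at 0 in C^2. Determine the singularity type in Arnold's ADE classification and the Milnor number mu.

Type E_{7}, Milnor number mu = 7.

The Hessian of f at 0 has rank 0. Corank 2; j^3 = p^3 is a perfect cube, so E-series; the 4-jet and mu = 7 give E_7.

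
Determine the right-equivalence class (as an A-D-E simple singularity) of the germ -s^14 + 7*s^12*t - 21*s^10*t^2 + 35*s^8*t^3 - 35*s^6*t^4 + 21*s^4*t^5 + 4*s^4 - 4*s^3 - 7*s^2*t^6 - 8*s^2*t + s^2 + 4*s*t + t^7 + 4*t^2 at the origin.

A6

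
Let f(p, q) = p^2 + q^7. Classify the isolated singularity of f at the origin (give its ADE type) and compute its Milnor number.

The Hessian of f at 0 has rank 1. Corank 1: A-series; mu = 6 gives A_6.

Type A_{6}, Milnor number mu = 6.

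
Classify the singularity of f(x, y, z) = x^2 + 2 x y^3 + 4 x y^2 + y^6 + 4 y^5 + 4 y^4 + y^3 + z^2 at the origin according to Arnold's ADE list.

A_2

The Hessian of f at 0 has rank 2. Corank 1: A-series; mu = 2 gives A_2.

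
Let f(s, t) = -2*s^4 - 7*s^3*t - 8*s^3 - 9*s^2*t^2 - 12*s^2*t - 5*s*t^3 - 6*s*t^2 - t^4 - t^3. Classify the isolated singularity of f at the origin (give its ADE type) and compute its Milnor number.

Type E_{7}, Milnor number mu = 7.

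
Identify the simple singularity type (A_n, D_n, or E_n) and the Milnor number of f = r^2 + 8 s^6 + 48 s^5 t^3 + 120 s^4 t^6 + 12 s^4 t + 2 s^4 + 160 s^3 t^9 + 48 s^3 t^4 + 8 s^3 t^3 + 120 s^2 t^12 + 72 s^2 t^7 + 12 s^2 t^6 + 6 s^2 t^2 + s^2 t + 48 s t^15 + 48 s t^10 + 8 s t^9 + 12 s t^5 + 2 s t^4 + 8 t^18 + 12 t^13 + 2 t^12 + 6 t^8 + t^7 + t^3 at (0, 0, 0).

The Hessian of f at 0 is [[0, 0, 0], [0, 0, 0], [0, 0, 2]] with rank 1, so corank 2. A Groebner basis of the Jacobian ideal J(f) in C{s,t,r} is {t^3, s^2 + 3*t^2, s*t, r}; counting standard monomials gives mu = 4. Corank 2; j^3 = t*(s^2 + t^2) splits into three distinct lines over C (the quadratic factor has nonzero discriminant), so D_4.

Type D_{4}, Milnor number mu = 4.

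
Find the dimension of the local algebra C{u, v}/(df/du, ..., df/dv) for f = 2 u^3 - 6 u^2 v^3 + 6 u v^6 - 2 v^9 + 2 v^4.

The Hessian of f at 0 is [[0, 0], [0, 0]] with rank 0, so corank 2. A Groebner basis of the Jacobian ideal J(f) in C{u,v} is {v^3, u^2}; counting standard monomials gives mu = 6. Corank 2; j^3 = 2*u^3 is a perfect cube, so E-series; the 4-jet and mu = 6 give E_6.

6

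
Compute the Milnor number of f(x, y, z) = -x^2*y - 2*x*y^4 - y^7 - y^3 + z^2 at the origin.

4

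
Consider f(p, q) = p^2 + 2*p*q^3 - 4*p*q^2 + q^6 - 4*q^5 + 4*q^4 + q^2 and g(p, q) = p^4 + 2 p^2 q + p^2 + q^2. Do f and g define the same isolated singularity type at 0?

Yes.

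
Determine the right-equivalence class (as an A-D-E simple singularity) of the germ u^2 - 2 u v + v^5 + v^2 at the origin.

A_{4}

The Hessian of f at 0 has rank 1. Corank 1: A-series; mu = 4 gives A_4.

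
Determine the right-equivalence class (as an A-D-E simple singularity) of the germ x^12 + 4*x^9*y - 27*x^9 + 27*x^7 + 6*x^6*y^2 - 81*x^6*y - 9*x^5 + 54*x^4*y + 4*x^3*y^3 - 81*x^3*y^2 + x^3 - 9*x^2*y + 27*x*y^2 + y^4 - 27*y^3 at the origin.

E_{6}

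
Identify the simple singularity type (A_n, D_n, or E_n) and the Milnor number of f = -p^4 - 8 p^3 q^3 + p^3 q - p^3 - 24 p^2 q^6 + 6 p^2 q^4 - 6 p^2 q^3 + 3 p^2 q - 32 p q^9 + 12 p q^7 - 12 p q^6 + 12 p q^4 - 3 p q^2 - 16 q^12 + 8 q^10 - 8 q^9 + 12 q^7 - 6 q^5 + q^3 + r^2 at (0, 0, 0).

The Hessian of f at 0 is [[0, 0, 0], [0, 0, 0], [0, 0, 2]] with rank 1, so corank 2. A Groebner basis of the Jacobian ideal J(f) in C{p,q,r} is {3*p^2 - 6*p*q + q^4 + q^3 + 3*q^2, p^3 + 3*p^2 - 6*p*q + 3*q^2, p^2*q + 3*p^2 - 6*p*q + 3*q^2, 2*p^2 + p*q^2 - 4*p*q - q^3/3 + 2*q^2, r}; counting standard monomials gives mu = 7. Corank 2; j^3 = -(p - q)^3 is a perfect cube, so E-series; the 4-jet and mu = 7 give E_7.

Type E7, Milnor number mu = 7.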